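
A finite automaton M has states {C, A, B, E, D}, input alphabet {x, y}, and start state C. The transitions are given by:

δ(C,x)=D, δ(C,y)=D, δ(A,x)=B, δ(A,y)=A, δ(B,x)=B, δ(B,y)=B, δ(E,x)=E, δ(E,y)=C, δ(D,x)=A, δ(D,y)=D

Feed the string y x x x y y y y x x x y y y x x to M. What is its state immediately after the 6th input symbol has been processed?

start at C
read 'y': C → D
read 'x': D → A
read 'x': A → B
read 'x': B → B
read 'y': B → B
read 'y': B → B
After 6 symbols: B.

B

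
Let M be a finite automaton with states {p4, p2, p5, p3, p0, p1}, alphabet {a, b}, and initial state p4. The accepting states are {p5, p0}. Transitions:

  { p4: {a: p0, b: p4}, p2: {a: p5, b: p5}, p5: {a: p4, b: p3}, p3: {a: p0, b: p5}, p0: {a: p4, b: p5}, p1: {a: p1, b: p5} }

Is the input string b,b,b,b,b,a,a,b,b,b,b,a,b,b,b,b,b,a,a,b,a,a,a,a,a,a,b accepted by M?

p4 → p4 → p4 → p4 → p4 → p4 → p0 → p4 → p4 → p4 → p4 → p4 → p0 → p5 → p3 → p5 → p3 → p5 → p4 → p0 → p5 → p4 → p0 → p4 → p0 → p4 → p0 → p5
End state p5 is accepting.

Yes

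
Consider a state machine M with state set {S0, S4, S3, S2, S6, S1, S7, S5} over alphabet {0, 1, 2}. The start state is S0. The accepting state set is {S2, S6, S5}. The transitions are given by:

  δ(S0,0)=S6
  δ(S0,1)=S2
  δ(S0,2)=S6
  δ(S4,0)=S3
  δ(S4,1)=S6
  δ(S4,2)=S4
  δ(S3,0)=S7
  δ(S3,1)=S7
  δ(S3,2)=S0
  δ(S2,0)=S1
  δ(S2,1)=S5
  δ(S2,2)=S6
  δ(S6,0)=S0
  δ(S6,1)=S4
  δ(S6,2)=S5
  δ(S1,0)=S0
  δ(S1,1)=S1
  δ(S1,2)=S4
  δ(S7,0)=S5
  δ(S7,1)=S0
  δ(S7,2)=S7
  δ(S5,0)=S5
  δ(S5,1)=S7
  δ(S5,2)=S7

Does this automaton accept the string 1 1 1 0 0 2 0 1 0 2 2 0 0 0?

S0 → S2 → S5 → S7 → S5 → S5 → S7 → S5 → S7 → S5 → S7 → S7 → S5 → S5 → S5
End state S5 is accepting.

Yes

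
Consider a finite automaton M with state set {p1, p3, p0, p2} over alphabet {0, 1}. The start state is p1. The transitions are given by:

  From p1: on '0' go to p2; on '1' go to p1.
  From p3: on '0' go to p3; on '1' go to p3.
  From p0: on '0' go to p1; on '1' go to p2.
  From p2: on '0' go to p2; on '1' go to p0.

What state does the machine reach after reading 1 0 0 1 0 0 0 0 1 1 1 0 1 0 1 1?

p2

start at p1
read '1': p1 → p1
read '0': p1 → p2
read '0': p2 → p2
read '1': p2 → p0
read '0': p0 → p1
read '0': p1 → p2
read '0': p2 → p2
read '0': p2 → p2
read '1': p2 → p0
read '1': p0 → p2
read '1': p2 → p0
read '0': p0 → p1
read '1': p1 → p1
read '0': p1 → p2
read '1': p2 → p0
read '1': p0 → p2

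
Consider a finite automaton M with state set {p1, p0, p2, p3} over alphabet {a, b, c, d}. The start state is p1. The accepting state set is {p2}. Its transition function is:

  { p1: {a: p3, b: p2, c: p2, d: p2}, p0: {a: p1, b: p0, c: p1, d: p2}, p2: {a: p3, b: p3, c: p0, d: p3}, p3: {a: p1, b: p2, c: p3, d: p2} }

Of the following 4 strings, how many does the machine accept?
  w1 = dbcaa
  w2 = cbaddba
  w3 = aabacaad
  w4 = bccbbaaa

1

w1:
  start at p1
  read 'd': p1 → p2
  read 'b': p2 → p3
  read 'c': p3 → p3
  read 'a': p3 → p1
  read 'a': p1 → p3
  end p3, rejected
w2:
  start at p1
  read 'c': p1 → p2
  read 'b': p2 → p3
  read 'a': p3 → p1
  read 'd': p1 → p2
  read 'd': p2 → p3
  read 'b': p3 → p2
  read 'a': p2 → p3
  end p3, rejected
w3:
  start at p1
  read 'a': p1 → p3
  read 'a': p3 → p1
  read 'b': p1 → p2
  read 'a': p2 → p3
  read 'c': p3 → p3
  read 'a': p3 → p1
  read 'a': p1 → p3
  read 'd': p3 → p2
  end p2, accepted
w4:
  start at p1
  read 'b': p1 → p2
  read 'c': p2 → p0
  read 'c': p0 → p1
  read 'b': p1 → p2
  read 'b': p2 → p3
  read 'a': p3 → p1
  read 'a': p1 → p3
  read 'a': p3 → p1
  end p1, rejected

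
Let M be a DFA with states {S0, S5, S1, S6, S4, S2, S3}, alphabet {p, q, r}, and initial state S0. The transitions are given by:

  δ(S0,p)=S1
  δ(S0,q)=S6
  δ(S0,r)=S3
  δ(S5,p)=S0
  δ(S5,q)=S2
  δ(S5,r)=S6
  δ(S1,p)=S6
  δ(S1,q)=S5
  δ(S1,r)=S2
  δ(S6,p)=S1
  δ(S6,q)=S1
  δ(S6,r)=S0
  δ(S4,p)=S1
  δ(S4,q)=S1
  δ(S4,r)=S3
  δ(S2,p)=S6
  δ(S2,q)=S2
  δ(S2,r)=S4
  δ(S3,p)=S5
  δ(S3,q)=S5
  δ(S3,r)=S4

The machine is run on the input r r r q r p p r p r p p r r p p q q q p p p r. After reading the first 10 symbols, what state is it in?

S2

Trace: S0 -r-> S3 -r-> S4 -r-> S3 -q-> S5 -r-> S6 -p-> S1 -p-> S6 -r-> S0 -p-> S1 -r-> S2
After 10 symbols: S2.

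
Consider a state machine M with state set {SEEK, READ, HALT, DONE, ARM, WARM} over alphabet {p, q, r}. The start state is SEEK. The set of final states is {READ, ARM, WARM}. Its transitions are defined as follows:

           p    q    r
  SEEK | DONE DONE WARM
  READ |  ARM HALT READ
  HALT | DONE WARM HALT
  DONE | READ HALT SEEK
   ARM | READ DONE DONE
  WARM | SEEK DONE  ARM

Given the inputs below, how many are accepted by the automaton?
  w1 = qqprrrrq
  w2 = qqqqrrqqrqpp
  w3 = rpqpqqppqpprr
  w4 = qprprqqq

w1:
  start at SEEK
  read 'q': SEEK → DONE
  read 'q': DONE → HALT
  read 'p': HALT → DONE
  read 'r': DONE → SEEK
  read 'r': SEEK → WARM
  read 'r': WARM → ARM
  read 'r': ARM → DONE
  read 'q': DONE → HALT
  end HALT, rejected
w2:
  start at SEEK
  read 'q': SEEK → DONE
  read 'q': DONE → HALT
  read 'q': HALT → WARM
  read 'q': WARM → DONE
  read 'r': DONE → SEEK
  read 'r': SEEK → WARM
  read 'q': WARM → DONE
  read 'q': DONE → HALT
  read 'r': HALT → HALT
  read 'q': HALT → WARM
  read 'p': WARM → SEEK
  read 'p': SEEK → DONE
  end DONE, rejected
w3:
  start at SEEK
  read 'r': SEEK → WARM
  read 'p': WARM → SEEK
  read 'q': SEEK → DONE
  read 'p': DONE → READ
  read 'q': READ → HALT
  read 'q': HALT → WARM
  read 'p': WARM → SEEK
  read 'p': SEEK → DONE
  read 'q': DONE → HALT
  read 'p': HALT → DONE
  read 'p': DONE → READ
  read 'r': READ → READ
  read 'r': READ → READ
  end READ, accepted
w4:
  start at SEEK
  read 'q': SEEK → DONE
  read 'p': DONE → READ
  read 'r': READ → READ
  read 'p': READ → ARM
  read 'r': ARM → DONE
  read 'q': DONE → HALT
  read 'q': HALT → WARM
  read 'q': WARM → DONE
  end DONE, rejected

1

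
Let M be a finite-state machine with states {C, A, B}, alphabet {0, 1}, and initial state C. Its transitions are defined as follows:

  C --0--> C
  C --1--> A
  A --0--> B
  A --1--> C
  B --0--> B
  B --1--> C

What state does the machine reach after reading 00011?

C

start at C
read '0': C → C
read '0': C → C
read '0': C → C
read '1': C → A
read '1': A → C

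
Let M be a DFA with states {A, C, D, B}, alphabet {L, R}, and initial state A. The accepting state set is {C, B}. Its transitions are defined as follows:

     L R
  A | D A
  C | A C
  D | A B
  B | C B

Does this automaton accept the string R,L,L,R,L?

Trace: A -R-> A -L-> D -L-> A -R-> A -L-> D
End state D is not accepting.

No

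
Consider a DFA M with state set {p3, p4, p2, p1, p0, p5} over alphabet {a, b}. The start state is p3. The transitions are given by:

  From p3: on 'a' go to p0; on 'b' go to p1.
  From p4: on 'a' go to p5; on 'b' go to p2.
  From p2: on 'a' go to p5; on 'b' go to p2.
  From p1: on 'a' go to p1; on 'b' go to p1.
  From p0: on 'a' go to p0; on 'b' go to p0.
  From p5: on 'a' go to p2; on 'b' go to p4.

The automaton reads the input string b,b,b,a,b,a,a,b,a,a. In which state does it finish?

p1

Trace: p3 -b-> p1 -b-> p1 -b-> p1 -a-> p1 -b-> p1 -a-> p1 -a-> p1 -b-> p1 -a-> p1 -a-> p1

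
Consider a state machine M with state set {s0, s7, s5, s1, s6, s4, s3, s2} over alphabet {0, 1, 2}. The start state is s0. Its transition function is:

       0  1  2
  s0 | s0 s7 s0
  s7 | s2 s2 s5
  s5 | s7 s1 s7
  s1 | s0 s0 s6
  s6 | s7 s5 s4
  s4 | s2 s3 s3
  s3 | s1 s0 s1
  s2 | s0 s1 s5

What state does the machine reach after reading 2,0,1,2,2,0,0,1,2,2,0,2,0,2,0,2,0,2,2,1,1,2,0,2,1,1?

s0

start at s0
read '2': s0 → s0
read '0': s0 → s0
read '1': s0 → s7
read '2': s7 → s5
read '2': s5 → s7
read '0': s7 → s2
read '0': s2 → s0
read '1': s0 → s7
read '2': s7 → s5
read '2': s5 → s7
read '0': s7 → s2
read '2': s2 → s5
read '0': s5 → s7
read '2': s7 → s5
read '0': s5 → s7
read '2': s7 → s5
read '0': s5 → s7
read '2': s7 → s5
read '2': s5 → s7
read '1': s7 → s2
read '1': s2 → s1
read '2': s1 → s6
read '0': s6 → s7
read '2': s7 → s5
read '1': s5 → s1
read '1': s1 → s0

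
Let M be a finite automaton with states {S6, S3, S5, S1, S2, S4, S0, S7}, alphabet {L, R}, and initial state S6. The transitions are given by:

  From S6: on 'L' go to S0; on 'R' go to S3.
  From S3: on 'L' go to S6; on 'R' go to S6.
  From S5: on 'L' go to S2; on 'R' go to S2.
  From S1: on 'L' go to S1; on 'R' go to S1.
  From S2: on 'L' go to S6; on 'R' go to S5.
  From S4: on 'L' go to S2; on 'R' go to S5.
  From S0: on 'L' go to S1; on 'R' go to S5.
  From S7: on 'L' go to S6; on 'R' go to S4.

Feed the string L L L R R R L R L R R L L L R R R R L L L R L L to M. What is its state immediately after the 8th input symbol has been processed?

S1

Trace: S6 -L-> S0 -L-> S1 -L-> S1 -R-> S1 -R-> S1 -R-> S1 -L-> S1 -R-> S1
After 8 symbols: S1.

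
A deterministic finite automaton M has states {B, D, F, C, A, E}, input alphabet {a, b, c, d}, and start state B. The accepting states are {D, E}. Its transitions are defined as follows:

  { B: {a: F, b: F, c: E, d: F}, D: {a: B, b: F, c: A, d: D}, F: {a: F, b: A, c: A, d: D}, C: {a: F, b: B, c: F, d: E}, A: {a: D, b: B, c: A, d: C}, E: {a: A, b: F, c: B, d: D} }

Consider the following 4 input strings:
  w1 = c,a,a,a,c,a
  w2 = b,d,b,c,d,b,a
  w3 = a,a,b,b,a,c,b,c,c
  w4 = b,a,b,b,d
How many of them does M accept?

0

w1: B → E → A → D → B → E → A  → end A, rejected
w2: B → F → D → F → A → C → B → F  → end F, rejected
w3: B → F → F → A → B → F → A → B → E → B  → end B, rejected
w4: B → F → F → A → B → F  → end F, rejected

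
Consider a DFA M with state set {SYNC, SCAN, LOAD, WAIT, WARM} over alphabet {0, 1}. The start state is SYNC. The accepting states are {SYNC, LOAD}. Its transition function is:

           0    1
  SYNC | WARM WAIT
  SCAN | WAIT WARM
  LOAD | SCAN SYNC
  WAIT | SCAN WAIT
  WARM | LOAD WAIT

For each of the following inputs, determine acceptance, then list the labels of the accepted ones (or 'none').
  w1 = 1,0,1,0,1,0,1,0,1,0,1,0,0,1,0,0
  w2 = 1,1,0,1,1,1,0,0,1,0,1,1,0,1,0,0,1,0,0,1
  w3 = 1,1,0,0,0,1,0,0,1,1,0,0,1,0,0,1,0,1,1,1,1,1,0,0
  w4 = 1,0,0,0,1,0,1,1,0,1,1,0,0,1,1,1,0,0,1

w1

w1: Trace: SYNC -1-> WAIT -0-> SCAN -1-> WARM -0-> LOAD -1-> SYNC -0-> WARM -1-> WAIT -0-> SCAN -1-> WARM -0-> LOAD -1-> SYNC -0-> WARM -0-> LOAD -1-> SYNC -0-> WARM -0-> LOAD  → end LOAD, accepted
w2: Trace: SYNC -1-> WAIT -1-> WAIT -0-> SCAN -1-> WARM -1-> WAIT -1-> WAIT -0-> SCAN -0-> WAIT -1-> WAIT -0-> SCAN -1-> WARM -1-> WAIT -0-> SCAN -1-> WARM -0-> LOAD -0-> SCAN -1-> WARM -0-> LOAD -0-> SCAN -1-> WARM  → end WARM, rejected
w3: Trace: SYNC -1-> WAIT -1-> WAIT -0-> SCAN -0-> WAIT -0-> SCAN -1-> WARM -0-> LOAD -0-> SCAN -1-> WARM -1-> WAIT -0-> SCAN -0-> WAIT -1-> WAIT -0-> SCAN -0-> WAIT -1-> WAIT -0-> SCAN -1-> WARM -1-> WAIT -1-> WAIT -1-> WAIT -1-> WAIT -0-> SCAN -0-> WAIT  → end WAIT, rejected
w4: Trace: SYNC -1-> WAIT -0-> SCAN -0-> WAIT -0-> SCAN -1-> WARM -0-> LOAD -1-> SYNC -1-> WAIT -0-> SCAN -1-> WARM -1-> WAIT -0-> SCAN -0-> WAIT -1-> WAIT -1-> WAIT -1-> WAIT -0-> SCAN -0-> WAIT -1-> WAIT  → end WAIT, rejected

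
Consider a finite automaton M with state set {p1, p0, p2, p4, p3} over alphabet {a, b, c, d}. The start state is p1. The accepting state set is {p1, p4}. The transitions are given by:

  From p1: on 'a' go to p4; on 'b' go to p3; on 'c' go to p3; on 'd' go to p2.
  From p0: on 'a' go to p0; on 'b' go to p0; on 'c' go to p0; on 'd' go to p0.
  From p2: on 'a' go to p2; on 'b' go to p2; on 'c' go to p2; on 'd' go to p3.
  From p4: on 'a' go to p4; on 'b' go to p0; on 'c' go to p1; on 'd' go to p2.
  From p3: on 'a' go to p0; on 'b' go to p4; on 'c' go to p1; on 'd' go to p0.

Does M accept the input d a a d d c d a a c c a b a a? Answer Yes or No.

start at p1
read 'd': p1 → p2
read 'a': p2 → p2
read 'a': p2 → p2
read 'd': p2 → p3
read 'd': p3 → p0
read 'c': p0 → p0
read 'd': p0 → p0
read 'a': p0 → p0
read 'a': p0 → p0
read 'c': p0 → p0
read 'c': p0 → p0
read 'a': p0 → p0
read 'b': p0 → p0
read 'a': p0 → p0
read 'a': p0 → p0
End state p0 is not accepting.

No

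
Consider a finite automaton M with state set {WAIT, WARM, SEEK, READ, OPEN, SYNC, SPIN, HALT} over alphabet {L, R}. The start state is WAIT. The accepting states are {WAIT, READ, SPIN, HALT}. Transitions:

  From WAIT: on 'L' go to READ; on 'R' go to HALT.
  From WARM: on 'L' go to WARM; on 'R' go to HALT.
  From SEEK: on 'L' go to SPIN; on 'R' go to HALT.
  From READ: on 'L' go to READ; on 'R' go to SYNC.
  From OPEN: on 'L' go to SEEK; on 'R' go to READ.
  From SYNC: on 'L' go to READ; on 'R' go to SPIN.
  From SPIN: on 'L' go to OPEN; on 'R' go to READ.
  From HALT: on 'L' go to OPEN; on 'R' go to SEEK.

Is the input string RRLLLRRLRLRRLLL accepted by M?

start at WAIT
read 'R': WAIT → HALT
read 'R': HALT → SEEK
read 'L': SEEK → SPIN
read 'L': SPIN → OPEN
read 'L': OPEN → SEEK
read 'R': SEEK → HALT
read 'R': HALT → SEEK
read 'L': SEEK → SPIN
read 'R': SPIN → READ
read 'L': READ → READ
read 'R': READ → SYNC
read 'R': SYNC → SPIN
read 'L': SPIN → OPEN
read 'L': OPEN → SEEK
read 'L': SEEK → SPIN
End state SPIN is accepting.

Yes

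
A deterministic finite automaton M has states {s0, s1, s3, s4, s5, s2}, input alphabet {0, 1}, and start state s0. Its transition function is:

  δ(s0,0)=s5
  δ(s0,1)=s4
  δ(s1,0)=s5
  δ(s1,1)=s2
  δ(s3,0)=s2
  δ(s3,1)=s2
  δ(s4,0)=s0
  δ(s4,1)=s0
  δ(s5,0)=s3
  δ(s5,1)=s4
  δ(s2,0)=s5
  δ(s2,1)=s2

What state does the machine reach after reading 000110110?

s5

start at s0
read '0': s0 → s5
read '0': s5 → s3
read '0': s3 → s2
read '1': s2 → s2
read '1': s2 → s2
read '0': s2 → s5
read '1': s5 → s4
read '1': s4 → s0
read '0': s0 → s5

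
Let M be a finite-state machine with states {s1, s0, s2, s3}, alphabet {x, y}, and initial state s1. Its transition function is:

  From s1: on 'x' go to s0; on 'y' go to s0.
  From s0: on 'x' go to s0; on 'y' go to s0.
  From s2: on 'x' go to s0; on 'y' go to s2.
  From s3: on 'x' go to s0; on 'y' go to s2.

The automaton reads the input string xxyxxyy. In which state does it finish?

Trace: s1 -x-> s0 -x-> s0 -y-> s0 -x-> s0 -x-> s0 -y-> s0 -y-> s0

s0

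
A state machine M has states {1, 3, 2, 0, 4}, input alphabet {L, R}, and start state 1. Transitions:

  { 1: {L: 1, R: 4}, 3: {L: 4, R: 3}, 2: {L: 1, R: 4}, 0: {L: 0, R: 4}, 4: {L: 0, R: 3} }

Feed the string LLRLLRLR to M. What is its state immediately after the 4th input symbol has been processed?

0

Trace: 1 -L-> 1 -L-> 1 -R-> 4 -L-> 0
After 4 symbols: 0.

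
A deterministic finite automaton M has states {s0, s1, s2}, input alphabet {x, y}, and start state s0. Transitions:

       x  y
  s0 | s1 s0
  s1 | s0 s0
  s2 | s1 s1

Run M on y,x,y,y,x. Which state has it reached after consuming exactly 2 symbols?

start at s0
read 'y': s0 → s0
read 'x': s0 → s1
After 2 symbols: s1.

s1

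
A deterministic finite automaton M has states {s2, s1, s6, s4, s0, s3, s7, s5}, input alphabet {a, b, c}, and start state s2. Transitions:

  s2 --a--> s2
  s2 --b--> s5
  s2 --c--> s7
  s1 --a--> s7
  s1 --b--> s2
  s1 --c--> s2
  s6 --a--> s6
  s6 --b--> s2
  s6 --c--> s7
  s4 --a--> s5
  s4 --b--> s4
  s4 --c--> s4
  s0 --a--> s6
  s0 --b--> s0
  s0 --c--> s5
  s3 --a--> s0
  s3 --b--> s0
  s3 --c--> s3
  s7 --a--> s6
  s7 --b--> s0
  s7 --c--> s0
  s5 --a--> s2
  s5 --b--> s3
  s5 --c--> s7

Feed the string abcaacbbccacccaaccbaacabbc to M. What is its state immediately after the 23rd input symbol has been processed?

s6

s2 → s2 → s5 → s7 → s6 → s6 → s7 → s0 → s0 → s5 → s7 → s6 → s7 → s0 → s5 → s2 → s2 → s7 → s0 → s0 → s6 → s6 → s7 → s6
After 23 symbols: s6.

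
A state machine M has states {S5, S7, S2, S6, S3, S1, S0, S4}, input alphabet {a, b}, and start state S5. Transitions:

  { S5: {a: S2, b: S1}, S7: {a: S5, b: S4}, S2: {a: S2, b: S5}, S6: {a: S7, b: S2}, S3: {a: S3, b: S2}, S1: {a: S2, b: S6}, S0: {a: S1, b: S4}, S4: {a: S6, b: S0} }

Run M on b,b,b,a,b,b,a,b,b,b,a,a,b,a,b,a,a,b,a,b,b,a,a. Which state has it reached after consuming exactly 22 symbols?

S5 → S1 → S6 → S2 → S2 → S5 → S1 → S2 → S5 → S1 → S6 → S7 → S5 → S1 → S2 → S5 → S2 → S2 → S5 → S2 → S5 → S1 → S2
After 22 symbols: S2.

S2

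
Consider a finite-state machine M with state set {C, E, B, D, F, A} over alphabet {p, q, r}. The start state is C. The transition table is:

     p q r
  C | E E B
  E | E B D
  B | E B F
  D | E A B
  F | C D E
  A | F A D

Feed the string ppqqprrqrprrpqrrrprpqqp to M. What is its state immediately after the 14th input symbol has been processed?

E

C → E → E → B → B → E → D → B → B → F → C → B → F → C → E
After 14 symbols: E.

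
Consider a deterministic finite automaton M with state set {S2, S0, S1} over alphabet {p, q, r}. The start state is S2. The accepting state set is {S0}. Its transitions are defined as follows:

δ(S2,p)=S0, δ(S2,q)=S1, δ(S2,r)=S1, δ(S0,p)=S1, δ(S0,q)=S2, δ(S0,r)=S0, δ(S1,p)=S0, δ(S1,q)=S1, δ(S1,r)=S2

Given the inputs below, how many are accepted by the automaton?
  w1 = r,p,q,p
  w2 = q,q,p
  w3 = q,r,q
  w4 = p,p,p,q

2

w1:
  start at S2
  read 'r': S2 → S1
  read 'p': S1 → S0
  read 'q': S0 → S2
  read 'p': S2 → S0
  end S0, accepted
w2:
  start at S2
  read 'q': S2 → S1
  read 'q': S1 → S1
  read 'p': S1 → S0
  end S0, accepted
w3:
  start at S2
  read 'q': S2 → S1
  read 'r': S1 → S2
  read 'q': S2 → S1
  end S1, rejected
w4:
  start at S2
  read 'p': S2 → S0
  read 'p': S0 → S1
  read 'p': S1 → S0
  read 'q': S0 → S2
  end S2, rejected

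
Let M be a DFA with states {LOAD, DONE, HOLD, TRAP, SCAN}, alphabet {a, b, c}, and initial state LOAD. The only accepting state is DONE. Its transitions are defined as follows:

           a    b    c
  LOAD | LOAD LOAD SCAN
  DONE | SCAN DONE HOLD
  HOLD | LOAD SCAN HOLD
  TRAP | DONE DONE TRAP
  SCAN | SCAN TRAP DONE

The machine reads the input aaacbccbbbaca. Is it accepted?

No

LOAD → LOAD → LOAD → LOAD → SCAN → TRAP → TRAP → TRAP → DONE → DONE → DONE → SCAN → DONE → SCAN
End state SCAN is not accepting.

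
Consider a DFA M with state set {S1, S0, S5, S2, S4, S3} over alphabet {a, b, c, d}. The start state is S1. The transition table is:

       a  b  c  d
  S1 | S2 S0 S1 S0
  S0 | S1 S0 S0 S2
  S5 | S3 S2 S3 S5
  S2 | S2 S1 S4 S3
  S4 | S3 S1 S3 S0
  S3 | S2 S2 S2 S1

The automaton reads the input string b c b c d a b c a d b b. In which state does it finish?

S1 → S0 → S0 → S0 → S0 → S2 → S2 → S1 → S1 → S2 → S3 → S2 → S1

S1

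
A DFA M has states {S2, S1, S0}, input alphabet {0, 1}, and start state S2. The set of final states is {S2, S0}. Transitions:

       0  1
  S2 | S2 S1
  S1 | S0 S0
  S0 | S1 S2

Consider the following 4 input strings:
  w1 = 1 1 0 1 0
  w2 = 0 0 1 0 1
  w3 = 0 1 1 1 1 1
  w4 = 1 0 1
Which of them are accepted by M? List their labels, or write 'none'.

w1: S2 → S1 → S0 → S1 → S0 → S1  → end S1, rejected
w2: S2 → S2 → S2 → S1 → S0 → S2  → end S2, accepted
w3: S2 → S2 → S1 → S0 → S2 → S1 → S0  → end S0, accepted
w4: S2 → S1 → S0 → S2  → end S2, accepted

w2, w3, w4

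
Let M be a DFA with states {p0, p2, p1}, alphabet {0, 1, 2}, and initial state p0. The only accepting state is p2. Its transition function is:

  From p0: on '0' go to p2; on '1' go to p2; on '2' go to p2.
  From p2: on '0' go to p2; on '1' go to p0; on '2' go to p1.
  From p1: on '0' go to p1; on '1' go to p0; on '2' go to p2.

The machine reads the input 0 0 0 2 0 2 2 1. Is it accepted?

No

Trace: p0 -0-> p2 -0-> p2 -0-> p2 -2-> p1 -0-> p1 -2-> p2 -2-> p1 -1-> p0
End state p0 is not accepting.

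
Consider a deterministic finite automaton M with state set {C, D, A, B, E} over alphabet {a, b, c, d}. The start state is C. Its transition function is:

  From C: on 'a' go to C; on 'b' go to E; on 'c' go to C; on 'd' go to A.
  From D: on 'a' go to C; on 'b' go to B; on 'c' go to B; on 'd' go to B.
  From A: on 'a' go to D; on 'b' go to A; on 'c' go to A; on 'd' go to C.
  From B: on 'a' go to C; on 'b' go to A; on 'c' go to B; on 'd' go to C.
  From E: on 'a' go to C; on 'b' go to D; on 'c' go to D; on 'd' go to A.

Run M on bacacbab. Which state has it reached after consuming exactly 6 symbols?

C → E → C → C → C → C → E
After 6 symbols: E.

E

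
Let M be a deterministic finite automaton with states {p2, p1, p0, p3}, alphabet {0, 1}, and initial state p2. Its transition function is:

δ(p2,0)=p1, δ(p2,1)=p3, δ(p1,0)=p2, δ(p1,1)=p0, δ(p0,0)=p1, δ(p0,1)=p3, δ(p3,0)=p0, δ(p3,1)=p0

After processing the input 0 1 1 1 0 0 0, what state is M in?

start at p2
read '0': p2 → p1
read '1': p1 → p0
read '1': p0 → p3
read '1': p3 → p0
read '0': p0 → p1
read '0': p1 → p2
read '0': p2 → p1

p1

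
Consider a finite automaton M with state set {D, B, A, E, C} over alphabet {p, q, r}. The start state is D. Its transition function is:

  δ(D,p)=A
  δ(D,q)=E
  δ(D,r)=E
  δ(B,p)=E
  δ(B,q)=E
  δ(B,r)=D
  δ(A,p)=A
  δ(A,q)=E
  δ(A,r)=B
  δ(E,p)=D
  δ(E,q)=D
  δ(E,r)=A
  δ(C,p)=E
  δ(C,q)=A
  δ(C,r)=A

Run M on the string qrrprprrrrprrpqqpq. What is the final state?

start at D
read 'q': D → E
read 'r': E → A
read 'r': A → B
read 'p': B → E
read 'r': E → A
read 'p': A → A
read 'r': A → B
read 'r': B → D
read 'r': D → E
read 'r': E → A
read 'p': A → A
read 'r': A → B
read 'r': B → D
read 'p': D → A
read 'q': A → E
read 'q': E → D
read 'p': D → A
read 'q': A → E

E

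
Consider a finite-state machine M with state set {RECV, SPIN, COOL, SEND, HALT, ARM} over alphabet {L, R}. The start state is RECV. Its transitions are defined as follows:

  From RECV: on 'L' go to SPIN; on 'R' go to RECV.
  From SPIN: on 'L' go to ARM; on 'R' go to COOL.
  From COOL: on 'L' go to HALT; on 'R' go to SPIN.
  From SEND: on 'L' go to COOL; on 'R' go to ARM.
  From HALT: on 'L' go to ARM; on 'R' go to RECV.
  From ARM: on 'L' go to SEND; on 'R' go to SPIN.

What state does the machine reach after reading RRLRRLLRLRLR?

ARM

Trace: RECV -R-> RECV -R-> RECV -L-> SPIN -R-> COOL -R-> SPIN -L-> ARM -L-> SEND -R-> ARM -L-> SEND -R-> ARM -L-> SEND -R-> ARM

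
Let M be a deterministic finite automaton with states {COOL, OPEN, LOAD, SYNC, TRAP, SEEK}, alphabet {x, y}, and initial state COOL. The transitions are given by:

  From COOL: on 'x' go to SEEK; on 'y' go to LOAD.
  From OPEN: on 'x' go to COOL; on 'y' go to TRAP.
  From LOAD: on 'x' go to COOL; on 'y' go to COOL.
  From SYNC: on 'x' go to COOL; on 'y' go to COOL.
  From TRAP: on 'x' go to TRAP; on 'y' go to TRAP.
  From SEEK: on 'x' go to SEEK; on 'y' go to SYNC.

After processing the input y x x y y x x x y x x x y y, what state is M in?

COOL

COOL → LOAD → COOL → SEEK → SYNC → COOL → SEEK → SEEK → SEEK → SYNC → COOL → SEEK → SEEK → SYNC → COOL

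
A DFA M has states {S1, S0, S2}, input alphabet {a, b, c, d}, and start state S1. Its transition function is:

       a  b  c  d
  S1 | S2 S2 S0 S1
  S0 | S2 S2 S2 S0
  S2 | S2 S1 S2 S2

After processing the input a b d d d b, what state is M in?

start at S1
read 'a': S1 → S2
read 'b': S2 → S1
read 'd': S1 → S1
read 'd': S1 → S1
read 'd': S1 → S1
read 'b': S1 → S2

S2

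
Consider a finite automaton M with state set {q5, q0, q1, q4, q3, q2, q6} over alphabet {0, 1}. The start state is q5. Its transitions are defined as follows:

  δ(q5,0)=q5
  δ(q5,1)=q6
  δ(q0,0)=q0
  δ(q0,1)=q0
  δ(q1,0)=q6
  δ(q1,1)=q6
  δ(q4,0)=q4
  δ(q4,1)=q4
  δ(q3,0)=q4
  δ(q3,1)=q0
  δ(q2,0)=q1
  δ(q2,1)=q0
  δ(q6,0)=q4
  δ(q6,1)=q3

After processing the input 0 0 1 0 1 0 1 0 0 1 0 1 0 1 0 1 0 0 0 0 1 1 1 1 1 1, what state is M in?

q4

start at q5
read '0': q5 → q5
read '0': q5 → q5
read '1': q5 → q6
read '0': q6 → q4
read '1': q4 → q4
read '0': q4 → q4
read '1': q4 → q4
read '0': q4 → q4
read '0': q4 → q4
read '1': q4 → q4
read '0': q4 → q4
read '1': q4 → q4
read '0': q4 → q4
read '1': q4 → q4
read '0': q4 → q4
read '1': q4 → q4
read '0': q4 → q4
read '0': q4 → q4
read '0': q4 → q4
read '0': q4 → q4
read '1': q4 → q4
read '1': q4 → q4
read '1': q4 → q4
read '1': q4 → q4
read '1': q4 → q4
read '1': q4 → q4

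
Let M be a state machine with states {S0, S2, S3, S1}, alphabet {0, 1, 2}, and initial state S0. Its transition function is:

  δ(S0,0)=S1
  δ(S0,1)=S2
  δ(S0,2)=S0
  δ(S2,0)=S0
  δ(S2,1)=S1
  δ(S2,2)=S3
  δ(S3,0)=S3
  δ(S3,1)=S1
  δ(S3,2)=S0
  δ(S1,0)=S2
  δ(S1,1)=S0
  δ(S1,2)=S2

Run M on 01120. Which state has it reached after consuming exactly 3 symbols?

Trace: S0 -0-> S1 -1-> S0 -1-> S2
After 3 symbols: S2.

S2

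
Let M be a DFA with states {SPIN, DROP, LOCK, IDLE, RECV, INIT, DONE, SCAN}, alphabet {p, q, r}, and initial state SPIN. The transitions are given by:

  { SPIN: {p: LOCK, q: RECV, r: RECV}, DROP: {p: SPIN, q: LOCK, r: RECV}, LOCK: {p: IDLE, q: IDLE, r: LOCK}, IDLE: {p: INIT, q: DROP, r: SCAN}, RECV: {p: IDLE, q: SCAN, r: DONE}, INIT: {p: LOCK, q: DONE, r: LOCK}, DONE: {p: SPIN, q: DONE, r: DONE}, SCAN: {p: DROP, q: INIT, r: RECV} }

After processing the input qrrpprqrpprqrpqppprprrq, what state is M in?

start at SPIN
read 'q': SPIN → RECV
read 'r': RECV → DONE
read 'r': DONE → DONE
read 'p': DONE → SPIN
read 'p': SPIN → LOCK
read 'r': LOCK → LOCK
read 'q': LOCK → IDLE
read 'r': IDLE → SCAN
read 'p': SCAN → DROP
read 'p': DROP → SPIN
read 'r': SPIN → RECV
read 'q': RECV → SCAN
read 'r': SCAN → RECV
read 'p': RECV → IDLE
read 'q': IDLE → DROP
read 'p': DROP → SPIN
read 'p': SPIN → LOCK
read 'p': LOCK → IDLE
read 'r': IDLE → SCAN
read 'p': SCAN → DROP
read 'r': DROP → RECV
read 'r': RECV → DONE
read 'q': DONE → DONE

DONE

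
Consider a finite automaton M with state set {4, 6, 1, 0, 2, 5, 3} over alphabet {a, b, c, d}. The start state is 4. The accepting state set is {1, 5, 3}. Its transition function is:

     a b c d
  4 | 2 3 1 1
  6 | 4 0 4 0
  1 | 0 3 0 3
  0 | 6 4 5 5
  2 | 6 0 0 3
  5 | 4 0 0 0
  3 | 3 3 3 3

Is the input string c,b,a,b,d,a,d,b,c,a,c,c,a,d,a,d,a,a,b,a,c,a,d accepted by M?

Yes

4 → 1 → 3 → 3 → 3 → 3 → 3 → 3 → 3 → 3 → 3 → 3 → 3 → 3 → 3 → 3 → 3 → 3 → 3 → 3 → 3 → 3 → 3 → 3
End state 3 is accepting.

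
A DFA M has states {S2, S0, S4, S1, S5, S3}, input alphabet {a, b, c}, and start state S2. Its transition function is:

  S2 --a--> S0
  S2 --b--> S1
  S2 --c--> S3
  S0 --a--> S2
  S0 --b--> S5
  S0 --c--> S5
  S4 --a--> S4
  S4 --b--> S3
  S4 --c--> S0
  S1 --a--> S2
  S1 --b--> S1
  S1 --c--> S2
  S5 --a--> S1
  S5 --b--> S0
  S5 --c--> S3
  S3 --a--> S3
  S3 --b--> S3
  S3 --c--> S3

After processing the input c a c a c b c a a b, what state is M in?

Trace: S2 -c-> S3 -a-> S3 -c-> S3 -a-> S3 -c-> S3 -b-> S3 -c-> S3 -a-> S3 -a-> S3 -b-> S3

S3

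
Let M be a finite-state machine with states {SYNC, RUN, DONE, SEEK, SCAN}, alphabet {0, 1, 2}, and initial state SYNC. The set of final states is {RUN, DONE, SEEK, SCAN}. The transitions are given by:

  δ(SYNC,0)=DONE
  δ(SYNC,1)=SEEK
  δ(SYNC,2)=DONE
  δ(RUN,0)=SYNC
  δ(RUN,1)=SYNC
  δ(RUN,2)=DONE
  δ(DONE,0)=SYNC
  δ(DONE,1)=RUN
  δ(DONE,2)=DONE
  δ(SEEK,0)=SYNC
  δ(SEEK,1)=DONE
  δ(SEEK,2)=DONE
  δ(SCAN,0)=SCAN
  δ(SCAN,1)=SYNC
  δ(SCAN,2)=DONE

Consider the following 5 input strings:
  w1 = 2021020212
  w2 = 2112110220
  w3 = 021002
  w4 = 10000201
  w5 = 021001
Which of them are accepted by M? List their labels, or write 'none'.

w1, w3, w4, w5

w1: SYNC → DONE → SYNC → DONE → RUN → SYNC → DONE → SYNC → DONE → RUN → DONE  → end DONE, accepted
w2: SYNC → DONE → RUN → SYNC → DONE → RUN → SYNC → DONE → DONE → DONE → SYNC  → end SYNC, rejected
w3: SYNC → DONE → DONE → RUN → SYNC → DONE → DONE  → end DONE, accepted
w4: SYNC → SEEK → SYNC → DONE → SYNC → DONE → DONE → SYNC → SEEK  → end SEEK, accepted
w5: SYNC → DONE → DONE → RUN → SYNC → DONE → RUN  → end RUN, accepted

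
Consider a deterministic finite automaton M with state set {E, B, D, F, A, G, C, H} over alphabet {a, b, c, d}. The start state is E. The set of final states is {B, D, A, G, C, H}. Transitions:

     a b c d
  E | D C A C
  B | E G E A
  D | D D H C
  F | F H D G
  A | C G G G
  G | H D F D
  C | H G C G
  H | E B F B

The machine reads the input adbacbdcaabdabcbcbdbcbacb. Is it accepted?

Yes

E → D → C → G → H → F → H → B → E → D → D → D → C → H → B → E → C → C → G → D → D → H → B → E → A → G
End state G is accepting.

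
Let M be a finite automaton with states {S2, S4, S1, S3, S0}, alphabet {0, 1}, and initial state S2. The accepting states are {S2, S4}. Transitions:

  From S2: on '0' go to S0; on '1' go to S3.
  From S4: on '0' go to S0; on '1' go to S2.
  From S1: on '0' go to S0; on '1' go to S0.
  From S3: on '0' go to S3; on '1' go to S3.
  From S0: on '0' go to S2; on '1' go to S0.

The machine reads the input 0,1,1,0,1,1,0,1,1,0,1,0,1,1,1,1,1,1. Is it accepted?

S2 → S0 → S0 → S0 → S2 → S3 → S3 → S3 → S3 → S3 → S3 → S3 → S3 → S3 → S3 → S3 → S3 → S3 → S3
End state S3 is not accepting.

No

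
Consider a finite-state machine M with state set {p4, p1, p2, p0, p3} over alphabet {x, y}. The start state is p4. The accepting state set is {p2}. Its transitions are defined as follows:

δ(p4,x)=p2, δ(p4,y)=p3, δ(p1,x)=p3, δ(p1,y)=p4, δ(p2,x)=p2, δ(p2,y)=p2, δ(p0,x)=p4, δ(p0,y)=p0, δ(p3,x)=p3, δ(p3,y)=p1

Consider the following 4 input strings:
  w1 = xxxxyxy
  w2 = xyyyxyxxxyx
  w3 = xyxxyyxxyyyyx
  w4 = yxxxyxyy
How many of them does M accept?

w1:
  start at p4
  read 'x': p4 → p2
  read 'x': p2 → p2
  read 'x': p2 → p2
  read 'x': p2 → p2
  read 'y': p2 → p2
  read 'x': p2 → p2
  read 'y': p2 → p2
  end p2, accepted
w2:
  start at p4
  read 'x': p4 → p2
  read 'y': p2 → p2
  read 'y': p2 → p2
  read 'y': p2 → p2
  read 'x': p2 → p2
  read 'y': p2 → p2
  read 'x': p2 → p2
  read 'x': p2 → p2
  read 'x': p2 → p2
  read 'y': p2 → p2
  read 'x': p2 → p2
  end p2, accepted
w3:
  start at p4
  read 'x': p4 → p2
  read 'y': p2 → p2
  read 'x': p2 → p2
  read 'x': p2 → p2
  read 'y': p2 → p2
  read 'y': p2 → p2
  read 'x': p2 → p2
  read 'x': p2 → p2
  read 'y': p2 → p2
  read 'y': p2 → p2
  read 'y': p2 → p2
  read 'y': p2 → p2
  read 'x': p2 → p2
  end p2, accepted
w4:
  start at p4
  read 'y': p4 → p3
  read 'x': p3 → p3
  read 'x': p3 → p3
  read 'x': p3 → p3
  read 'y': p3 → p1
  read 'x': p1 → p3
  read 'y': p3 → p1
  read 'y': p1 → p4
  end p4, rejected

3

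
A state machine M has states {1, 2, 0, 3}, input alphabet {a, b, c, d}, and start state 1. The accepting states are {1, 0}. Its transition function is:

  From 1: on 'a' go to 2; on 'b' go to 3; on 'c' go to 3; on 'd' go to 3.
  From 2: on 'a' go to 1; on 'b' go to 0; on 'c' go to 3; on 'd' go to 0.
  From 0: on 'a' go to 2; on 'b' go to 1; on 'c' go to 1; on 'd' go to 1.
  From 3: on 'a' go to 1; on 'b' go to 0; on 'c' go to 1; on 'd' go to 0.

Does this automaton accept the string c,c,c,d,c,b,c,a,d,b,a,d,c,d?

No

Trace: 1 -c-> 3 -c-> 1 -c-> 3 -d-> 0 -c-> 1 -b-> 3 -c-> 1 -a-> 2 -d-> 0 -b-> 1 -a-> 2 -d-> 0 -c-> 1 -d-> 3
End state 3 is not accepting.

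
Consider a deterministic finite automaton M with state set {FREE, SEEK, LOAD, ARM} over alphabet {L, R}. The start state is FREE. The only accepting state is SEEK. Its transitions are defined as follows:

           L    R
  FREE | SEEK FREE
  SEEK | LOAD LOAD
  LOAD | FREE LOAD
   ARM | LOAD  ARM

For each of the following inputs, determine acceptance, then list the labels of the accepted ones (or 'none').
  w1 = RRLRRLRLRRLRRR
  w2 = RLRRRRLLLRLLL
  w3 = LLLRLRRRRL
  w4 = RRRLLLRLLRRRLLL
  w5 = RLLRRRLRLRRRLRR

none

w1: Trace: FREE -R-> FREE -R-> FREE -L-> SEEK -R-> LOAD -R-> LOAD -L-> FREE -R-> FREE -L-> SEEK -R-> LOAD -R-> LOAD -L-> FREE -R-> FREE -R-> FREE -R-> FREE  → end FREE, rejected
w2: Trace: FREE -R-> FREE -L-> SEEK -R-> LOAD -R-> LOAD -R-> LOAD -R-> LOAD -L-> FREE -L-> SEEK -L-> LOAD -R-> LOAD -L-> FREE -L-> SEEK -L-> LOAD  → end LOAD, rejected
w3: Trace: FREE -L-> SEEK -L-> LOAD -L-> FREE -R-> FREE -L-> SEEK -R-> LOAD -R-> LOAD -R-> LOAD -R-> LOAD -L-> FREE  → end FREE, rejected
w4: Trace: FREE -R-> FREE -R-> FREE -R-> FREE -L-> SEEK -L-> LOAD -L-> FREE -R-> FREE -L-> SEEK -L-> LOAD -R-> LOAD -R-> LOAD -R-> LOAD -L-> FREE -L-> SEEK -L-> LOAD  → end LOAD, rejected
w5: Trace: FREE -R-> FREE -L-> SEEK -L-> LOAD -R-> LOAD -R-> LOAD -R-> LOAD -L-> FREE -R-> FREE -L-> SEEK -R-> LOAD -R-> LOAD -R-> LOAD -L-> FREE -R-> FREE -R-> FREE  → end FREE, rejected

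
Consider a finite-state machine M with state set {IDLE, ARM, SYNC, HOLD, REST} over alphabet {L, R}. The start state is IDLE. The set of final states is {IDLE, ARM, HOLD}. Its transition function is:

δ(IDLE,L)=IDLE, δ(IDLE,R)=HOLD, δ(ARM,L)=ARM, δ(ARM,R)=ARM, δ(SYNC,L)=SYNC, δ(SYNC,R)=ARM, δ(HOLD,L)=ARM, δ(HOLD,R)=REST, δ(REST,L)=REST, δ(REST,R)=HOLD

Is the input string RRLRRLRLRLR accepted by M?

start at IDLE
read 'R': IDLE → HOLD
read 'R': HOLD → REST
read 'L': REST → REST
read 'R': REST → HOLD
read 'R': HOLD → REST
read 'L': REST → REST
read 'R': REST → HOLD
read 'L': HOLD → ARM
read 'R': ARM → ARM
read 'L': ARM → ARM
read 'R': ARM → ARM
End state ARM is accepting.

Yes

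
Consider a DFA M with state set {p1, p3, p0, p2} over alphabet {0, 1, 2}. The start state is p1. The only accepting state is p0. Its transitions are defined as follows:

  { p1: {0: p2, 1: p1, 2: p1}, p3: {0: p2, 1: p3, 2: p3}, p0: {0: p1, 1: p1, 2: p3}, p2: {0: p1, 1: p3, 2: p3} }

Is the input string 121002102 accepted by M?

start at p1
read '1': p1 → p1
read '2': p1 → p1
read '1': p1 → p1
read '0': p1 → p2
read '0': p2 → p1
read '2': p1 → p1
read '1': p1 → p1
read '0': p1 → p2
read '2': p2 → p3
End state p3 is not accepting.

No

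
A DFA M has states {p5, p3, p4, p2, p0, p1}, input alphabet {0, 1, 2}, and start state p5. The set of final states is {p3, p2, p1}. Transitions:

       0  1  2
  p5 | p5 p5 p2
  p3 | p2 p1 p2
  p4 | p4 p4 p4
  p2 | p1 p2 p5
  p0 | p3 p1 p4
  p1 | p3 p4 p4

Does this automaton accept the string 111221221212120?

p5 → p5 → p5 → p5 → p2 → p5 → p5 → p2 → p5 → p5 → p2 → p2 → p5 → p5 → p2 → p1
End state p1 is accepting.

Yes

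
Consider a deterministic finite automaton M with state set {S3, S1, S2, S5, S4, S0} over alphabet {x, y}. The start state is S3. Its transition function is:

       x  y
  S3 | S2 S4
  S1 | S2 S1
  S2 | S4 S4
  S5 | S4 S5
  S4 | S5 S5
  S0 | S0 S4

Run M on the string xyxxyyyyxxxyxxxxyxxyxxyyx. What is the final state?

S4

Trace: S3 -x-> S2 -y-> S4 -x-> S5 -x-> S4 -y-> S5 -y-> S5 -y-> S5 -y-> S5 -x-> S4 -x-> S5 -x-> S4 -y-> S5 -x-> S4 -x-> S5 -x-> S4 -x-> S5 -y-> S5 -x-> S4 -x-> S5 -y-> S5 -x-> S4 -x-> S5 -y-> S5 -y-> S5 -x-> S4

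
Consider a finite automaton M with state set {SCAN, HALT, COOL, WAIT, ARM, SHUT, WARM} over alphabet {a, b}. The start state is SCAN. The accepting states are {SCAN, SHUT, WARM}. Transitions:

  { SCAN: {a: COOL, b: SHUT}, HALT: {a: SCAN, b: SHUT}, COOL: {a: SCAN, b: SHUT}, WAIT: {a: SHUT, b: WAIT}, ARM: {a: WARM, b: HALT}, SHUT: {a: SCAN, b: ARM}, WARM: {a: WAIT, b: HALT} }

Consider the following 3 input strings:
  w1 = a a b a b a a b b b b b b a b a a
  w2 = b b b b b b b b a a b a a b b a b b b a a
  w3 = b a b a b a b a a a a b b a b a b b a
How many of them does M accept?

w1: Trace: SCAN -a-> COOL -a-> SCAN -b-> SHUT -a-> SCAN -b-> SHUT -a-> SCAN -a-> COOL -b-> SHUT -b-> ARM -b-> HALT -b-> SHUT -b-> ARM -b-> HALT -a-> SCAN -b-> SHUT -a-> SCAN -a-> COOL  → end COOL, rejected
w2: Trace: SCAN -b-> SHUT -b-> ARM -b-> HALT -b-> SHUT -b-> ARM -b-> HALT -b-> SHUT -b-> ARM -a-> WARM -a-> WAIT -b-> WAIT -a-> SHUT -a-> SCAN -b-> SHUT -b-> ARM -a-> WARM -b-> HALT -b-> SHUT -b-> ARM -a-> WARM -a-> WAIT  → end WAIT, rejected
w3: Trace: SCAN -b-> SHUT -a-> SCAN -b-> SHUT -a-> SCAN -b-> SHUT -a-> SCAN -b-> SHUT -a-> SCAN -a-> COOL -a-> SCAN -a-> COOL -b-> SHUT -b-> ARM -a-> WARM -b-> HALT -a-> SCAN -b-> SHUT -b-> ARM -a-> WARM  → end WARM, accepted

1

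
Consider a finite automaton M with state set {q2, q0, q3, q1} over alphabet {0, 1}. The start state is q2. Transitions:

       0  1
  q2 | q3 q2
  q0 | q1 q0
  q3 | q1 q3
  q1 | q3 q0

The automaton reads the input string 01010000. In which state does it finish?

q3

q2 → q3 → q3 → q1 → q0 → q1 → q3 → q1 → q3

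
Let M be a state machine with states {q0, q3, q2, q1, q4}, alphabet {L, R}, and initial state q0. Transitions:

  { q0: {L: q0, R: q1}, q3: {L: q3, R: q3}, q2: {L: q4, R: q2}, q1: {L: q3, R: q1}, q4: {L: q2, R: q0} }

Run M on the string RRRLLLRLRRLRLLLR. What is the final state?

q3

start at q0
read 'R': q0 → q1
read 'R': q1 → q1
read 'R': q1 → q1
read 'L': q1 → q3
read 'L': q3 → q3
read 'L': q3 → q3
read 'R': q3 → q3
read 'L': q3 → q3
read 'R': q3 → q3
read 'R': q3 → q3
read 'L': q3 → q3
read 'R': q3 → q3
read 'L': q3 → q3
read 'L': q3 → q3
read 'L': q3 → q3
read 'R': q3 → q3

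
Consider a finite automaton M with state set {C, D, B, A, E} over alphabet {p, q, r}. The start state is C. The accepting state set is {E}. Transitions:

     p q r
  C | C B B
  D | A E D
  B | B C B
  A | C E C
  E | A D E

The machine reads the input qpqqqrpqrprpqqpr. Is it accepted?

No

start at C
read 'q': C → B
read 'p': B → B
read 'q': B → C
read 'q': C → B
read 'q': B → C
read 'r': C → B
read 'p': B → B
read 'q': B → C
read 'r': C → B
read 'p': B → B
read 'r': B → B
read 'p': B → B
read 'q': B → C
read 'q': C → B
read 'p': B → B
read 'r': B → B
End state B is not accepting.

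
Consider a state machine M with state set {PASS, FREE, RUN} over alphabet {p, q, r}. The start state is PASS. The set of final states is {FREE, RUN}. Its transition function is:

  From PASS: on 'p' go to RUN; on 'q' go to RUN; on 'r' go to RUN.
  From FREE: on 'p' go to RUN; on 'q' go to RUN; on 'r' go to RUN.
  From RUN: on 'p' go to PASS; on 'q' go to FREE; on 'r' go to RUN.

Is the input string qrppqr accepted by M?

Trace: PASS -q-> RUN -r-> RUN -p-> PASS -p-> RUN -q-> FREE -r-> RUN
End state RUN is accepting.

Yes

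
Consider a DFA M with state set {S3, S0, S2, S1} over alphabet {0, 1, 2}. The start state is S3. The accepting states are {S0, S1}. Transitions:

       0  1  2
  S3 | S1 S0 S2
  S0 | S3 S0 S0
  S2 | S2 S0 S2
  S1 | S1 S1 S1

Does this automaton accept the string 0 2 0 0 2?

start at S3
read '0': S3 → S1
read '2': S1 → S1
read '0': S1 → S1
read '0': S1 → S1
read '2': S1 → S1
End state S1 is accepting.

Yes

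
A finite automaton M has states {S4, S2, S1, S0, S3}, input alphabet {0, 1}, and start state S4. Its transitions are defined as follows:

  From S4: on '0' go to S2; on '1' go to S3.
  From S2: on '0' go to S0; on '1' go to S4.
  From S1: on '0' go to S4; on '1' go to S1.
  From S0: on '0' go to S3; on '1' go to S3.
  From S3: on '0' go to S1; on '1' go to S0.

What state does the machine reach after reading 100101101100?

S1

S4 → S3 → S1 → S4 → S3 → S1 → S1 → S1 → S4 → S3 → S0 → S3 → S1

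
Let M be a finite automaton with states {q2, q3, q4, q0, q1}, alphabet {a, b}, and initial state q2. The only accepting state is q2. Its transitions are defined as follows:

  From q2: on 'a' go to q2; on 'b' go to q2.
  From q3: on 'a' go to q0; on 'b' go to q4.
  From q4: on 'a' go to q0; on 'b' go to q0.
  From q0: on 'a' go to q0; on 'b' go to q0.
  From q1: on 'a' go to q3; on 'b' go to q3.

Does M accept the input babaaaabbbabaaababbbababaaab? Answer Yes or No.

q2 → q2 → q2 → q2 → q2 → q2 → q2 → q2 → q2 → q2 → q2 → q2 → q2 → q2 → q2 → q2 → q2 → q2 → q2 → q2 → q2 → q2 → q2 → q2 → q2 → q2 → q2 → q2 → q2
End state q2 is accepting.

Yes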